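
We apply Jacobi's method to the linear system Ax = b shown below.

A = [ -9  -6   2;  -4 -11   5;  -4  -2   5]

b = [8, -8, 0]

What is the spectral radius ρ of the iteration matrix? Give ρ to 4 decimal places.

Write A = D+L+U with D = diag(-9, -11, 5).
Jacobi: T = -D⁻¹(L+U), T[2,0] = -(-4)/(5) = +0.8000; T[2,2] = 0.
  T[0,:] = [+0.0000  -0.6667  +0.2222]
  T[1,:] = [-0.3636  +0.0000  +0.4545]
  T[2,:] = [+0.8000  +0.4000  +0.0000]
|λ(T)| sorted: 0.9449, 0.5392, 0.5392.
ρ = 0.9449; 0.9449 < 1 ⇒ converges.

0.9449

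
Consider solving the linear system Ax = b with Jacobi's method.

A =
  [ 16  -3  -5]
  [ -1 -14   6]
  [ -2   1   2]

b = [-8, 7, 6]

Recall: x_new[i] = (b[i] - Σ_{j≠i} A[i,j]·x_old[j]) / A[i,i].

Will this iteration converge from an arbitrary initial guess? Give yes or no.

yes

Let D = diag(16, -14, 2); L, U the strict triangles.
T_J = -D⁻¹(L+U): T[0,1] = -(-3)/(16) = +0.1875; T[0,0] = 0.
  T[0,:] = [+0.0000, +0.1875, +0.3125]
  T[1,:] = [-0.0714, +0.0000, +0.4286]
  T[2,:] = [+1.0000, -0.5000, +0.0000]
|λ(T)| sorted: 0.5130, 0.4224, 0.4224.
spectral radius ρ = 0.5130; 0.5130 < 1: convergent.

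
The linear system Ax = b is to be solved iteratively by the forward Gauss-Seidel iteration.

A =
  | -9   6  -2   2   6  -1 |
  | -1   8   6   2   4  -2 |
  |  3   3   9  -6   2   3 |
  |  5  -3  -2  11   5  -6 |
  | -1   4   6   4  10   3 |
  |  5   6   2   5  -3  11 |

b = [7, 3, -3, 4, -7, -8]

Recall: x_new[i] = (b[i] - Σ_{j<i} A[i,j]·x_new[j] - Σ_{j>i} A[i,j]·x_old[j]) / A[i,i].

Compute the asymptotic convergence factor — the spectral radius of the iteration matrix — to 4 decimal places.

1.1521

Split A = D + L + U, D = diag(-9, 8, 9, 11, 10, 11).
GS T = -(D+L)⁻¹U: row 0 first, T[0,3] = -(2)/(-9) = +0.2222; later rows by forward substitution.
  T[0,:] = [+0.0000 +0.6667 -0.2222 +0.2222 +0.6667 -0.1111]
  T[1,:] = [+0.0000 +0.0833 -0.7778 -0.2222 -0.4167 +0.2361]
  T[2,:] = [+0.0000 -0.2500 +0.3333 +0.6667 -0.3056 -0.3750]
  T[3,:] = [+0.0000 -0.3258 -0.0505 -0.0404 -0.9268 +0.5922]
  T[4,:] = [+0.0000 +0.3136 +0.1091 -0.2727 +0.7874 -0.4174]
  T[5,:] = [+0.0000 -0.0694 +0.5174 -0.1570 +0.6158 -0.3931]
eigenvalue magnitudes: 1.1521, 0.6957, 0.6957, 0.1925, 0.1925, 0.0000.
ρ(T) = max|λ| = 1.1521; 1.1521 > 1, so it fails to converge.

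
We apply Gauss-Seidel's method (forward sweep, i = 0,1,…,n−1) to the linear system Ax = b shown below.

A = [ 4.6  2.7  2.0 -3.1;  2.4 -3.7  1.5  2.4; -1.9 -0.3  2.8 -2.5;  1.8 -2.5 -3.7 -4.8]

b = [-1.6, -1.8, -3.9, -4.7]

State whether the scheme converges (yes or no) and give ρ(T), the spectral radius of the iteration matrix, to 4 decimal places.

Let D = diag(4.6, -3.7, 2.8, -4.8); L, U the strict triangles.
GS T = -(D+L)⁻¹U: row 0 first, T[0,1] = -(2.7)/(4.6) = -0.5870; later rows by forward substitution.
  T[0,:] = [+0.0000, -0.5870, -0.4348, +0.6739]
  T[1,:] = [+0.0000, -0.3807, +0.1234, +1.0858]
  T[2,:] = [+0.0000, -0.4391, -0.2818, +1.4665]
  T[3,:] = [+0.0000, +0.3166, -0.0101, -1.4432]
eigenvalue magnitudes: 1.6595, 0.2654, 0.1809, 0.0000.
spectral radius ρ = 1.6595; 1.6595 > 1 ⇒ diverges.

no, ρ = 1.6595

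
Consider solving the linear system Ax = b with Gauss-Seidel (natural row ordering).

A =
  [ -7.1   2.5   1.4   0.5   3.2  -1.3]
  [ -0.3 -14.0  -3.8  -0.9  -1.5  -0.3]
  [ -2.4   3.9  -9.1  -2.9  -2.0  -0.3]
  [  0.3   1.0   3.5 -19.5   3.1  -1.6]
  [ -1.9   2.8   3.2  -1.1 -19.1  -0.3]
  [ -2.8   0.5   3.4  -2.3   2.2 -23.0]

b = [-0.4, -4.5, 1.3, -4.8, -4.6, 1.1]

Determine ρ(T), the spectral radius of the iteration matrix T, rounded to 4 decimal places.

Write A = D+L+U with D = diag(-7.1, -14, -9.1, -19.5, -19.1, -23).
T_GS = -(D+L)⁻¹U: row 0 first, T[0,3] = -(0.5)/(-7.1) = +0.0704; later rows by forward substitution.
  T[0,:] = [+0.0000 +0.3521 +0.1972 +0.0704 +0.4507 -0.1831]
  T[1,:] = [+0.0000 -0.0075 -0.2757 -0.0658 -0.1168 -0.0175]
  T[2,:] = [+0.0000 -0.0961 -0.1701 -0.3655 -0.3887 +0.0078]
  T[3,:] = [+0.0000 -0.0122 -0.0416 -0.0679 +0.0902 -0.0844]
  T[4,:] = [+0.0000 -0.0515 -0.0861 -0.0740 -0.1323 +0.0061]
  T[5,:] = [+0.0000 -0.0609 -0.0592 -0.0643 -0.1365 +0.0321]
moduli |λ_i(T)| = 0.4466, 0.1016, 0.0688, 0.0545, 0.0545, 0.0000.
ρ = 0.4466; 0.4466 < 1 ⇒ converges.

0.4466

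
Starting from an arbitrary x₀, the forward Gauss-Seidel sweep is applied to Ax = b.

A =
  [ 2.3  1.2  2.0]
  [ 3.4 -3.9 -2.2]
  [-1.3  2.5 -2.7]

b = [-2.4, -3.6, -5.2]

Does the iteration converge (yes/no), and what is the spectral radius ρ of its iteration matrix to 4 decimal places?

Write A = D+L+U with D = diag(2.3, -3.9, -2.7).
T_GS = -(D+L)⁻¹U: row 0 first, T[0,2] = -(2)/(2.3) = -0.8696; later rows by forward substitution.
  T[0,:] = [+0.0000  -0.5217  -0.8696]
  T[1,:] = [+0.0000  -0.4548  -1.3222]
  T[2,:] = [+0.0000  -0.1699  -0.8056]
|eigenvalues of T|: 1.1356, 0.1248, 0.0000.
spectral radius ρ = 1.1356; 1.1356 > 1 ⇒ diverges.

no, ρ = 1.1356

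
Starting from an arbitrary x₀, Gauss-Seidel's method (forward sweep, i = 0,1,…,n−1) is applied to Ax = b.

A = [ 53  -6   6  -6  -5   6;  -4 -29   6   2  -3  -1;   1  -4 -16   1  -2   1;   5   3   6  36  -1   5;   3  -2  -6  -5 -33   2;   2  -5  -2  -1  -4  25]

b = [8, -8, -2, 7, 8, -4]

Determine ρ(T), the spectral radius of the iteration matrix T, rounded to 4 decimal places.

0.1513

Write A = D+L+U with D = diag(53, -29, -16, 36, -33, 25).
Gauss-Seidel: T = -(D+L)⁻¹U, row 0 first, T[0,1] = -(-6)/(53) = +0.1132; later rows by forward substitution.
  T[0,:] = [+0.0000, +0.1132, -0.1132, +0.1132, +0.0943, -0.1132]
  T[1,:] = [+0.0000, -0.0156, +0.2225, +0.0534, -0.1165, -0.0189]
  T[2,:] = [+0.0000, +0.0110, -0.0627, +0.0562, -0.0900, +0.0601]
  T[3,:] = [+0.0000, -0.0163, +0.0076, -0.0295, +0.0394, -0.1316]
  T[4,:] = [+0.0000, +0.0117, -0.0135, +0.0013, +0.0260, +0.0605]
  T[5,:] = [+0.0000, -0.0101, +0.0467, +0.0051, -0.0323, +0.0145]
|roots of det(T-λI)|: 0.1513, 0.0888, 0.0888, 0.0262, 0.0063, 0.0000.
ρ(T) = max|λ| = 0.1513; 0.1513 < 1, so it converges for any x₀.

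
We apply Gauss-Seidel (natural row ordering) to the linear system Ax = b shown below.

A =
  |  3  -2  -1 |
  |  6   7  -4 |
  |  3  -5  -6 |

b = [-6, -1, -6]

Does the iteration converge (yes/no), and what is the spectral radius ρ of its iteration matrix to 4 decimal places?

Split A = D + L + U, D = diag(3, 7, -6).
Gauss-Seidel: T = -(D+L)⁻¹U, row 0 first, T[0,2] = -(-1)/(3) = +0.3333; later rows by forward substitution.
  T[0,:] = [+0.0000, +0.6667, +0.3333]
  T[1,:] = [+0.0000, -0.5714, +0.2857]
  T[2,:] = [+0.0000, +0.8095, -0.0714]
|eigenvalues of T|: 0.8635, 0.2206, 0.0000.
spectral radius ρ = 0.8635; 0.8635 < 1, so it converges for any x₀.

yes, ρ = 0.8635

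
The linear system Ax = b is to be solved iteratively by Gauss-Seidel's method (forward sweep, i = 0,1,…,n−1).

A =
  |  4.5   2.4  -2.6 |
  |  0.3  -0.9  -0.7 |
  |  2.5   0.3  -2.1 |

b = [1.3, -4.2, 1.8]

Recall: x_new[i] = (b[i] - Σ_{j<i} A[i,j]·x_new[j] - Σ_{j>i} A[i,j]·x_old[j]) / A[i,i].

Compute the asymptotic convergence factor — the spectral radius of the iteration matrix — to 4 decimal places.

0.9476

Diagonal D = diag(4.5, -0.9, -2.1); L, U strict lower/upper.
Gauss-Seidel: T = -(D+L)⁻¹U, row 0 first, T[0,1] = -(2.4)/(4.5) = -0.5333; later rows by forward substitution.
  T[0,:] = [+0.0000 -0.5333 +0.5778]
  T[1,:] = [+0.0000 -0.1778 -0.5852]
  T[2,:] = [+0.0000 -0.6603 +0.6042]
|eigenvalues of T|: 0.9476, 0.5211, 0.0000.
ρ = 0.9476; 0.9476 < 1 ⇒ converges.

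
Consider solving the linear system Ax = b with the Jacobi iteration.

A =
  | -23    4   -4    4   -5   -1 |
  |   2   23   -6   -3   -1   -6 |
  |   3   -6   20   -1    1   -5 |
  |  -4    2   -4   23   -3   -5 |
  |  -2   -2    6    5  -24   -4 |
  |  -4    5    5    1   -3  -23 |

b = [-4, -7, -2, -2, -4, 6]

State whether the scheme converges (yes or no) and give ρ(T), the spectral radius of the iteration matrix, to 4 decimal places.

Write A = D+L+U with D = diag(-23, 23, 20, 23, -24, -23).
T_J = -D⁻¹(L+U): T[0,2] = -(-4)/(-23) = -0.1739; T[0,0] = 0.
  T[0,:] = [+0.0000  +0.1739  -0.1739  +0.1739  -0.2174  -0.0435]
  T[1,:] = [-0.0870  +0.0000  +0.2609  +0.1304  +0.0435  +0.2609]
  T[2,:] = [-0.1500  +0.3000  +0.0000  +0.0500  -0.0500  +0.2500]
  T[3,:] = [+0.1739  -0.0870  +0.1739  +0.0000  +0.1304  +0.2174]
  T[4,:] = [-0.0833  -0.0833  +0.2500  +0.2083  +0.0000  -0.1667]
  T[5,:] = [-0.1739  +0.2174  +0.2174  +0.0435  -0.1304  +0.0000]
eigenvalue magnitudes: 0.5296, 0.4421, 0.1992, 0.1992, 0.1670, 0.1670.
ρ(T) = max|λ| = 0.5296; 0.5296 < 1 ⇒ converges.

yes, ρ = 0.5296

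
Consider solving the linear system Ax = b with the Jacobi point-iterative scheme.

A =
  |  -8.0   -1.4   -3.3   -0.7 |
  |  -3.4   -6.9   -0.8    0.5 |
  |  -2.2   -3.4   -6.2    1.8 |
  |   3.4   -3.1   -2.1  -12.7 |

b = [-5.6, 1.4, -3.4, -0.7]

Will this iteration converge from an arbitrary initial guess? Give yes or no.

Split A = D + L + U, D = diag(-8, -6.9, -6.2, -12.7).
Jacobi T = -D⁻¹(L+U): T[3,2] = -(-2.1)/(-12.7) = -0.1654; T[3,3] = 0.
  T[0,:] = [+0.0000 -0.1750 -0.4125 -0.0875]
  T[1,:] = [-0.4928 +0.0000 -0.1159 +0.0725]
  T[2,:] = [-0.3548 -0.5484 +0.0000 +0.2903]
  T[3,:] = [+0.2677 -0.2441 -0.1654 +0.0000]
|λ(T)| sorted: 0.6688, 0.4731, 0.4731, 0.0255.
spectral radius ρ = 0.6688; 0.6688 < 1, so it converges for any x₀.

yes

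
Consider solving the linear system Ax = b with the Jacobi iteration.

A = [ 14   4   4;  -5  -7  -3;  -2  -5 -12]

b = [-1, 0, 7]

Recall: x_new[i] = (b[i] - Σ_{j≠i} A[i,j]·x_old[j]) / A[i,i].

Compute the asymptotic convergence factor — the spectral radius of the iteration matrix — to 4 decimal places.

0.7549

A = D + L + U where D = diag(14, -7, -12).
Jacobi: T = -D⁻¹(L+U), T[0,1] = -(4)/(14) = -0.2857; T[0,0] = 0.
  T[0,:] = [+0.0000, -0.2857, -0.2857]
  T[1,:] = [-0.7143, +0.0000, -0.4286]
  T[2,:] = [-0.1667, -0.4167, +0.0000]
eigenvalue magnitudes: 0.7549, 0.4305, 0.3244.
ρ(T) = max|λ| = 0.7549; 0.7549 < 1 ⇒ converges.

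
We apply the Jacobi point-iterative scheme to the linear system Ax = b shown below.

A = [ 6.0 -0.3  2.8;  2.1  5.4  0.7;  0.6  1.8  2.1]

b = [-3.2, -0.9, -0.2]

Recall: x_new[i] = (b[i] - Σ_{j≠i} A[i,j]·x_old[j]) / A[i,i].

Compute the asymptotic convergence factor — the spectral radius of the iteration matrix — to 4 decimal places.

0.6733

Let D = diag(6, 5.4, 2.1); L, U the strict triangles.
T_J = -D⁻¹(L+U): T[2,0] = -(0.6)/(2.1) = -0.2857; T[2,2] = 0.
  T[0,:] = [+0.0000 +0.0500 -0.4667]
  T[1,:] = [-0.3889 +0.0000 -0.1296]
  T[2,:] = [-0.2857 -0.8571 +0.0000]
moduli |λ_i(T)| = 0.6733, 0.4778, 0.4778.
ρ = 0.6733; 0.6733 < 1: convergent.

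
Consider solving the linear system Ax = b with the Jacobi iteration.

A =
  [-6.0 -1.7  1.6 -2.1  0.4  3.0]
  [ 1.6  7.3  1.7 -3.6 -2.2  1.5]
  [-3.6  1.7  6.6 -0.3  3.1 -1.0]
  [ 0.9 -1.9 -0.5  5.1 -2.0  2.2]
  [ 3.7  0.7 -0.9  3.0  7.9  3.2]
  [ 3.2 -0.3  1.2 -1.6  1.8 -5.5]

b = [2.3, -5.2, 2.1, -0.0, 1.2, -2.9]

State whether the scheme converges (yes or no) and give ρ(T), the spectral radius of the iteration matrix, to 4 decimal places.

no, ρ = 1.1569

Write A = D+L+U with D = diag(-6, 7.3, 6.6, 5.1, 7.9, -5.5).
Jacobi T = -D⁻¹(L+U): T[2,0] = -(-3.6)/(6.6) = +0.5455; T[2,2] = 0.
  T[0,:] = [+0.0000  -0.2833  +0.2667  -0.3500  +0.0667  +0.5000]
  T[1,:] = [-0.2192  +0.0000  -0.2329  +0.4932  +0.3014  -0.2055]
  T[2,:] = [+0.5455  -0.2576  +0.0000  +0.0455  -0.4697  +0.1515]
  T[3,:] = [-0.1765  +0.3725  +0.0980  +0.0000  +0.3922  -0.4314]
  T[4,:] = [-0.4684  -0.0886  +0.1139  -0.3797  +0.0000  -0.4051]
  T[5,:] = [+0.5818  -0.0545  +0.2182  -0.2909  +0.3273  +0.0000]
|λ(T)| sorted: 1.1569, 0.6174, 0.6174, 0.5590, 0.4462, 0.1130.
ρ = 1.1569; 1.1569 > 1: divergent.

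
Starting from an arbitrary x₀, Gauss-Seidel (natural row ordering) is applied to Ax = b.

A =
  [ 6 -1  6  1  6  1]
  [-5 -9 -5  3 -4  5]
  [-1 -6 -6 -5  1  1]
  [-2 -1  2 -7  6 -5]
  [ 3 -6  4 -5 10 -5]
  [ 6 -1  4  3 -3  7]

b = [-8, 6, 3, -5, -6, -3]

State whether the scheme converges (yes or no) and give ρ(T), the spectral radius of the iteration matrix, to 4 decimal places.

no, ρ = 1.4906

A = D + L + U where D = diag(6, -9, -6, -7, 10, 7).
T_GS = -(D+L)⁻¹U: row 0 first, T[0,2] = -(6)/(6) = -1.0000; later rows by forward substitution.
  T[0,:] = [+0.0000 +0.1667 -1.0000 -0.1667 -1.0000 -0.1667]
  T[1,:] = [+0.0000 -0.0926 -0.0000 +0.4259 +0.1111 +0.6481]
  T[2,:] = [+0.0000 +0.0648 +0.1667 -1.2315 +0.2222 -0.4537]
  T[3,:] = [+0.0000 -0.0159 +0.3333 -0.3651 +1.1905 -0.8889]
  T[4,:] = [+0.0000 -0.1394 +0.4000 +0.6156 +0.8730 +0.6759]
  T[5,:] = [+0.0000 -0.2461 +0.7905 +1.3277 +0.6100 +1.1653]
|eigenvalues of T|: 1.4906, 1.0084, 1.0084, 0.5095, 0.0367, 0.0000.
ρ(T) = max|λ| = 1.4906; 1.4906 > 1 ⇒ diverges.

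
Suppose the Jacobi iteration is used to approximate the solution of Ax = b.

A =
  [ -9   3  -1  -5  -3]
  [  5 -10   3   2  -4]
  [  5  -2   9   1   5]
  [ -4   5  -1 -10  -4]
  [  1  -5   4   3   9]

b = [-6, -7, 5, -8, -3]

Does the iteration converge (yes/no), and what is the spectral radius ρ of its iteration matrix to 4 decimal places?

no, ρ = 1.1964

Split A = D + L + U, D = diag(-9, -10, 9, -10, 9).
T_J = -D⁻¹(L+U): T[3,0] = -(-4)/(-10) = -0.4000; T[3,3] = 0.
  T[0,:] = [+0.0000 +0.3333 -0.1111 -0.5556 -0.3333]
  T[1,:] = [+0.5000 +0.0000 +0.3000 +0.2000 -0.4000]
  T[2,:] = [-0.5556 +0.2222 +0.0000 -0.1111 -0.5556]
  T[3,:] = [-0.4000 +0.5000 -0.1000 +0.0000 -0.4000]
  T[4,:] = [-0.1111 +0.5556 -0.4444 -0.3333 +0.0000]
|eigenvalues of T|: 1.1964, 0.6184, 0.5487, 0.5487, 0.0773.
ρ = 1.1964; 1.1964 > 1 ⇒ diverges.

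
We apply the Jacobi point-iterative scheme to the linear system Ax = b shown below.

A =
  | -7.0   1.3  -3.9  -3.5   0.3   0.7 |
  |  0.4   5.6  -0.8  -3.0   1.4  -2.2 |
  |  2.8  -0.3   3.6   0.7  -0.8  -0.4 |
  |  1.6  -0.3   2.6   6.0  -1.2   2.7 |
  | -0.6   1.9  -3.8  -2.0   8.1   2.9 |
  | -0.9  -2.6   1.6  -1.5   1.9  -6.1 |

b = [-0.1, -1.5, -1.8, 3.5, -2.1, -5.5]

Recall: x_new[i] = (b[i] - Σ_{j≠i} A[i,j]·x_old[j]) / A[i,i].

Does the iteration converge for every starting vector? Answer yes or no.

no

Split A = D + L + U, D = diag(-7, 5.6, 3.6, 6, 8.1, -6.1).
T_J = -D⁻¹(L+U): T[2,3] = -(0.7)/(3.6) = -0.1944; T[2,2] = 0.
  T[0,:] = [+0.0000, +0.1857, -0.5571, -0.5000, +0.0429, +0.1000]
  T[1,:] = [-0.0714, +0.0000, +0.1429, +0.5357, -0.2500, +0.3929]
  T[2,:] = [-0.7778, +0.0833, +0.0000, -0.1944, +0.2222, +0.1111]
  T[3,:] = [-0.2667, +0.0500, -0.4333, +0.0000, +0.2000, -0.4500]
  T[4,:] = [+0.0741, -0.2346, +0.4691, +0.2469, +0.0000, -0.3580]
  T[5,:] = [-0.1475, -0.4262, +0.2623, -0.2459, +0.3115, +0.0000]
|roots of det(T-λI)|: 1.1297, 0.6593, 0.6593, 0.4814, 0.4814, 0.0678.
ρ = 1.1297; 1.1297 > 1 ⇒ diverges.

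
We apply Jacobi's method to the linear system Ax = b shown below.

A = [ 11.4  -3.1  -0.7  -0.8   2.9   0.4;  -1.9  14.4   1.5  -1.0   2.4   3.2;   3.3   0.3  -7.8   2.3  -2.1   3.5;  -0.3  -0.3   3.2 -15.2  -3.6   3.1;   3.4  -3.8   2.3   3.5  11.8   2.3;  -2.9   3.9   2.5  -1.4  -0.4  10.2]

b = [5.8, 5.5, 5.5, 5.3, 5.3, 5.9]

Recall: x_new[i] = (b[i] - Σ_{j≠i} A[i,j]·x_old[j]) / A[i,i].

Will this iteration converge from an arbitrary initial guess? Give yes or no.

yes

Diagonal D = diag(11.4, 14.4, -7.8, -15.2, 11.8, 10.2); L, U strict lower/upper.
Jacobi: T = -D⁻¹(L+U), T[1,3] = -(-1)/(14.4) = +0.0694; T[1,1] = 0.
  T[0,:] = [+0.0000 +0.2719 +0.0614 +0.0702 -0.2544 -0.0351]
  T[1,:] = [+0.1319 +0.0000 -0.1042 +0.0694 -0.1667 -0.2222]
  T[2,:] = [+0.4231 +0.0385 +0.0000 +0.2949 -0.2692 +0.4487]
  T[3,:] = [-0.0197 -0.0197 +0.2105 +0.0000 -0.2368 +0.2039]
  T[4,:] = [-0.2881 +0.3220 -0.1949 -0.2966 +0.0000 -0.1949]
  T[5,:] = [+0.2843 -0.3824 -0.2451 +0.1373 +0.0392 +0.0000]
moduli |λ_i(T)| = 0.5563, 0.3906, 0.2996, 0.2996, 0.2732, 0.0849.
ρ(T) = max|λ| = 0.5563; 0.5563 < 1: convergent.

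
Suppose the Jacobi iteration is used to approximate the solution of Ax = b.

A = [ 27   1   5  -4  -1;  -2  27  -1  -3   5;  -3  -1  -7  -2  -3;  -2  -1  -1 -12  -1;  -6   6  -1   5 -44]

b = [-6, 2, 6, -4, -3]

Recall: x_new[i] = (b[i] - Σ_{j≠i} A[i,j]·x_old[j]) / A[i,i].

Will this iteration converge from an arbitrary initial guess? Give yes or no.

yes

Diagonal D = diag(27, 27, -7, -12, -44); L, U strict lower/upper.
T_J = -D⁻¹(L+U): T[4,2] = -(-1)/(-44) = -0.0227; T[4,4] = 0.
  T[0,:] = [+0.0000  -0.0370  -0.1852  +0.1481  +0.0370]
  T[1,:] = [+0.0741  +0.0000  +0.0370  +0.1111  -0.1852]
  T[2,:] = [-0.4286  -0.1429  +0.0000  -0.2857  -0.4286]
  T[3,:] = [-0.1667  -0.0833  -0.0833  +0.0000  -0.0833]
  T[4,:] = [-0.1364  +0.1364  -0.0227  +0.1136  +0.0000]
|eigenvalues of T|: 0.3090, 0.1972, 0.1972, 0.1643, 0.1643.
spectral radius ρ = 0.3090; 0.3090 < 1 ⇒ converges.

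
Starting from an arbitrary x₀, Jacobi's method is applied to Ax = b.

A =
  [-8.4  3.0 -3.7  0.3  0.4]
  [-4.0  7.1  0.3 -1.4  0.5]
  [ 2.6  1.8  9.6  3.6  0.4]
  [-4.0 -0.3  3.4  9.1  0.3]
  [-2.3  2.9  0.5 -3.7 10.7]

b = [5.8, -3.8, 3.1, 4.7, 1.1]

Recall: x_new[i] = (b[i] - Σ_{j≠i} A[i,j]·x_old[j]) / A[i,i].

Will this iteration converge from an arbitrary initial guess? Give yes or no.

Let D = diag(-8.4, 7.1, 9.6, 9.1, 10.7); L, U the strict triangles.
Jacobi: T = -D⁻¹(L+U), T[0,4] = -(0.4)/(-8.4) = +0.0476; T[0,0] = 0.
  T[0,:] = [+0.0000, +0.3571, -0.4405, +0.0357, +0.0476]
  T[1,:] = [+0.5634, +0.0000, -0.0423, +0.1972, -0.0704]
  T[2,:] = [-0.2708, -0.1875, +0.0000, -0.3750, -0.0417]
  T[3,:] = [+0.4396, +0.0330, -0.3736, +0.0000, -0.0330]
  T[4,:] = [+0.2150, -0.2710, -0.0467, +0.3458, +0.0000]
|λ(T)| sorted: 0.8319, 0.5048, 0.5048, 0.1306, 0.0578.
spectral radius ρ = 0.8319; 0.8319 < 1 ⇒ converges.

yes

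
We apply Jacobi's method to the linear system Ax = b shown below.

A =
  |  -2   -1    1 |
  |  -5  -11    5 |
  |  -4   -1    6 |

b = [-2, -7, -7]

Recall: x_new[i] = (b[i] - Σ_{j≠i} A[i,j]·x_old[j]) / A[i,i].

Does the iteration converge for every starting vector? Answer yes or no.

Write A = D+L+U with D = diag(-2, -11, 6).
Jacobi T = -D⁻¹(L+U): T[1,2] = -(5)/(-11) = +0.4545; T[1,1] = 0.
  T[0,:] = [+0.0000 -0.5000 +0.5000]
  T[1,:] = [-0.4545 +0.0000 +0.4545]
  T[2,:] = [+0.6667 +0.1667 +0.0000]
moduli |λ_i(T)| = 0.9180, 0.5250, 0.3930.
ρ(T) = max|λ| = 0.9180; 0.9180 < 1, so it converges for any x₀.

yes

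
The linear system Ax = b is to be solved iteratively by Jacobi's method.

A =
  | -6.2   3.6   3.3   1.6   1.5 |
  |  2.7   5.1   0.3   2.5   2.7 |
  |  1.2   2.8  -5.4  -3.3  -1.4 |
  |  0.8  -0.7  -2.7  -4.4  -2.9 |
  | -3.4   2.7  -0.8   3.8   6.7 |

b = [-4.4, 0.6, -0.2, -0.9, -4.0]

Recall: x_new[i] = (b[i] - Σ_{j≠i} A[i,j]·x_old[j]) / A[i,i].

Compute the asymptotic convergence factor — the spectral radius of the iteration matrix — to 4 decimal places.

Write A = D+L+U with D = diag(-6.2, 5.1, -5.4, -4.4, 6.7).
Jacobi T = -D⁻¹(L+U): T[0,1] = -(3.6)/(-6.2) = +0.5806; T[0,0] = 0.
  T[0,:] = [+0.0000 +0.5806 +0.5323 +0.2581 +0.2419]
  T[1,:] = [-0.5294 +0.0000 -0.0588 -0.4902 -0.5294]
  T[2,:] = [+0.2222 +0.5185 +0.0000 -0.6111 -0.2593]
  T[3,:] = [+0.1818 -0.1591 -0.6136 +0.0000 -0.6591]
  T[4,:] = [+0.5075 -0.4030 +0.1194 -0.5672 +0.0000]
eigenvalue magnitudes: 1.2309, 0.8154, 0.6863, 0.6863, 0.3373.
ρ = 1.2309; 1.2309 > 1: divergent.

1.2309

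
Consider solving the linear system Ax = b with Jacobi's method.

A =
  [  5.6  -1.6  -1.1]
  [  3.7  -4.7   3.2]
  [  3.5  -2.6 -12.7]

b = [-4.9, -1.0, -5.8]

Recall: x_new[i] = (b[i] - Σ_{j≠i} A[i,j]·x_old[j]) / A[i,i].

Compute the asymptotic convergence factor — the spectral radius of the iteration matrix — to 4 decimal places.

Split A = D + L + U, D = diag(5.6, -4.7, -12.7).
Jacobi T = -D⁻¹(L+U): T[2,0] = -(3.5)/(-12.7) = +0.2756; T[2,2] = 0.
  T[0,:] = [+0.0000  +0.2857  +0.1964]
  T[1,:] = [+0.7872  +0.0000  +0.6809]
  T[2,:] = [+0.2756  -0.2047  +0.0000]
moduli |λ_i(T)| = 0.4359, 0.2244, 0.2244.
ρ = 0.4359; 0.4359 < 1: convergent.

0.4359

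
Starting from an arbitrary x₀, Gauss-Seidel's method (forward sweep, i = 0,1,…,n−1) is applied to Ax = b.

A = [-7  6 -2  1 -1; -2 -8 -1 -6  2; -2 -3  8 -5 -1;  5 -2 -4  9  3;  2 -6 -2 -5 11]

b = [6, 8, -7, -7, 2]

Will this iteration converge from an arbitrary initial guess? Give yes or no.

Write A = D+L+U with D = diag(-7, -8, 8, 9, 11).
Gauss-Seidel: T = -(D+L)⁻¹U, row 0 first, T[0,3] = -(1)/(-7) = +0.1429; later rows by forward substitution.
  T[0,:] = [+0.0000, +0.8571, -0.2857, +0.1429, -0.1429]
  T[1,:] = [+0.0000, -0.2143, -0.0536, -0.7857, +0.2857]
  T[2,:] = [+0.0000, +0.1339, -0.0915, +0.3661, +0.1964]
  T[3,:] = [+0.0000, -0.4643, +0.1062, -0.0913, -0.1032]
  T[4,:] = [+0.0000, -0.4594, +0.0543, -0.4295, +0.1706]
|λ(T)| sorted: 0.7171, 0.4343, 0.1458, 0.0894, 0.0000.
spectral radius ρ = 0.7171; 0.7171 < 1, so it converges for any x₀.

yes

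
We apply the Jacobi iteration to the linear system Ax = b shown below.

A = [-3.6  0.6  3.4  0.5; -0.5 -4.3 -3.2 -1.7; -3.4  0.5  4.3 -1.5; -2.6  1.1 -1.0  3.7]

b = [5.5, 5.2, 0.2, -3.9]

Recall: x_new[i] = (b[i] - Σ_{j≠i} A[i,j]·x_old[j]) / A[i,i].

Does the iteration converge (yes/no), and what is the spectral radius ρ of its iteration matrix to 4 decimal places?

A = D + L + U where D = diag(-3.6, -4.3, 4.3, 3.7).
T_J = -D⁻¹(L+U): T[2,3] = -(-1.5)/(4.3) = +0.3488; T[2,2] = 0.
  T[0,:] = [+0.0000  +0.1667  +0.9444  +0.1389]
  T[1,:] = [-0.1163  +0.0000  -0.7442  -0.3953]
  T[2,:] = [+0.7907  -0.1163  +0.0000  +0.3488]
  T[3,:] = [+0.7027  -0.2973  +0.2703  +0.0000]
|roots of det(T-λI)|: 1.1249, 0.8810, 0.4181, 0.1742.
ρ = 1.1249; 1.1249 > 1: divergent.

no, ρ = 1.1249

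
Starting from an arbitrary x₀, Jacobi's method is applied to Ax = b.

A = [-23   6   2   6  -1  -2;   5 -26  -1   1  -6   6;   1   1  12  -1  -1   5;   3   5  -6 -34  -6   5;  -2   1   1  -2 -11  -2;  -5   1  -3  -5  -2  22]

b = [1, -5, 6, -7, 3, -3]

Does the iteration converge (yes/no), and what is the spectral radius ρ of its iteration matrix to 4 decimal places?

yes, ρ = 0.5216

Let D = diag(-23, -26, 12, -34, -11, 22); L, U the strict triangles.
Jacobi: T = -D⁻¹(L+U), T[2,3] = -(-1)/(12) = +0.0833; T[2,2] = 0.
  T[0,:] = [+0.0000, +0.2609, +0.0870, +0.2609, -0.0435, -0.0870]
  T[1,:] = [+0.1923, +0.0000, -0.0385, +0.0385, -0.2308, +0.2308]
  T[2,:] = [-0.0833, -0.0833, +0.0000, +0.0833, +0.0833, -0.4167]
  T[3,:] = [+0.0882, +0.1471, -0.1765, +0.0000, -0.1765, +0.1471]
  T[4,:] = [-0.1818, +0.0909, +0.0909, -0.1818, +0.0000, -0.1818]
  T[5,:] = [+0.2273, -0.0455, +0.1364, +0.2273, +0.0909, +0.0000]
|λ(T)| sorted: 0.5216, 0.3765, 0.3765, 0.1613, 0.1613, 0.1449.
ρ(T) = max|λ| = 0.5216; 0.5216 < 1: convergent.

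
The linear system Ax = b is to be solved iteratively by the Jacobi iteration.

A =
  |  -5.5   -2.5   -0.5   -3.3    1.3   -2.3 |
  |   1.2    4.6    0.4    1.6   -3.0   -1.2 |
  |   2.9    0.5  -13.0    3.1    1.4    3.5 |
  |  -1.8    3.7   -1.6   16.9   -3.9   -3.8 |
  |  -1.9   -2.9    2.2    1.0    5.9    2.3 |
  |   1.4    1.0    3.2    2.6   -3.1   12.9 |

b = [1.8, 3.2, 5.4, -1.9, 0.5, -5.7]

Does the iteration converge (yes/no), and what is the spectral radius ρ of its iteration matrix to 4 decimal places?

yes, ρ = 0.8628

Split A = D + L + U, D = diag(-5.5, 4.6, -13, 16.9, 5.9, 12.9).
Jacobi T = -D⁻¹(L+U): T[1,4] = -(-3)/(4.6) = +0.6522; T[1,1] = 0.
  T[0,:] = [+0.0000 -0.4545 -0.0909 -0.6000 +0.2364 -0.4182]
  T[1,:] = [-0.2609 +0.0000 -0.0870 -0.3478 +0.6522 +0.2609]
  T[2,:] = [+0.2231 +0.0385 +0.0000 +0.2385 +0.1077 +0.2692]
  T[3,:] = [+0.1065 -0.2189 +0.0947 +0.0000 +0.2308 +0.2249]
  T[4,:] = [+0.3220 +0.4915 -0.3729 -0.1695 +0.0000 -0.3898]
  T[5,:] = [-0.1085 -0.0775 -0.2481 -0.2016 +0.2403 +0.0000]
|roots of det(T-λI)|: 0.8628, 0.5811, 0.5465, 0.5465, 0.1533, 0.0269.
ρ(T) = max|λ| = 0.8628; 0.8628 < 1, so it converges for any x₀.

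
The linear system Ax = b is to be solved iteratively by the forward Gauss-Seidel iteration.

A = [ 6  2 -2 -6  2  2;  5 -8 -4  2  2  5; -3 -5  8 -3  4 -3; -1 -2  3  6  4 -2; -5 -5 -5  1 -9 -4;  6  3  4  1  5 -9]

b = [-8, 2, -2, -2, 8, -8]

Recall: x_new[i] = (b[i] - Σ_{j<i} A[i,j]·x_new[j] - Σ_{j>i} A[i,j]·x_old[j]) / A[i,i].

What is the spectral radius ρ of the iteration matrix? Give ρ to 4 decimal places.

Let D = diag(6, -8, 8, 6, -9, -9); L, U the strict triangles.
T_GS = -(D+L)⁻¹U: row 0 first, T[0,5] = -(2)/(6) = -0.3333; later rows by forward substitution.
  T[0,:] = [+0.0000 -0.3333 +0.3333 +1.0000 -0.3333 -0.3333]
  T[1,:] = [+0.0000 -0.2083 -0.2917 +0.8750 +0.0417 +0.4167]
  T[2,:] = [+0.0000 -0.2552 -0.0573 +1.2969 -0.5990 +0.5104]
  T[3,:] = [+0.0000 +0.0026 -0.0130 -0.1901 -0.4089 +0.1615]
  T[4,:] = [+0.0000 +0.4430 +0.0072 -1.7833 +0.4494 -0.7564]
  T[5,:] = [+0.0000 -0.1587 +0.1021 +0.5229 -0.2703 -0.2587]
eigenvalue magnitudes: 1.2350, 0.8905, 0.4656, 0.1553, 0.1553, 0.0000.
spectral radius ρ = 1.2350; 1.2350 > 1: divergent.

1.2350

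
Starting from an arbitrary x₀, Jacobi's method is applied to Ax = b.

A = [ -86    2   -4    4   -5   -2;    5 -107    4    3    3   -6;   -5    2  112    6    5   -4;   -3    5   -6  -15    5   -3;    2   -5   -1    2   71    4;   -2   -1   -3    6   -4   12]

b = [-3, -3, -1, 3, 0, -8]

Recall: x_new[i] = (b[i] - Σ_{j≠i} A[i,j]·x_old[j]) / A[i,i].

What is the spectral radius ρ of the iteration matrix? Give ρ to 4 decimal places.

Split A = D + L + U, D = diag(-86, -107, 112, -15, 71, 12).
Jacobi T = -D⁻¹(L+U): T[4,0] = -(2)/(71) = -0.0282; T[4,4] = 0.
  T[0,:] = [+0.0000, +0.0233, -0.0465, +0.0465, -0.0581, -0.0233]
  T[1,:] = [+0.0467, +0.0000, +0.0374, +0.0280, +0.0280, -0.0561]
  T[2,:] = [+0.0446, -0.0179, +0.0000, -0.0536, -0.0446, +0.0357]
  T[3,:] = [-0.2000, +0.3333, -0.4000, +0.0000, +0.3333, -0.2000]
  T[4,:] = [-0.0282, +0.0704, +0.0141, -0.0282, +0.0000, -0.0563]
  T[5,:] = [+0.1667, +0.0833, +0.2500, -0.5000, +0.3333, +0.0000]
eigenvalue magnitudes: 0.4026, 0.1787, 0.1787, 0.1412, 0.0271, 0.0228.
spectral radius ρ = 0.4026; 0.4026 < 1 ⇒ converges.

0.4026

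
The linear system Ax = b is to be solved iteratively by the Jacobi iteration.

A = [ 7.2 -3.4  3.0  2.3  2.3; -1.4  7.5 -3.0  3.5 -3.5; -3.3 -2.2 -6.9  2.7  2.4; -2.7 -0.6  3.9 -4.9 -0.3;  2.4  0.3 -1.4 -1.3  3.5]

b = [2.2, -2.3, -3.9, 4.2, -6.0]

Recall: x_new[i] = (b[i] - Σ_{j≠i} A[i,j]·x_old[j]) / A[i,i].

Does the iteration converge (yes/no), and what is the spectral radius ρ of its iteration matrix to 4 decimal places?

Write A = D+L+U with D = diag(7.2, 7.5, -6.9, -4.9, 3.5).
Jacobi: T = -D⁻¹(L+U), T[3,4] = -(-0.3)/(-4.9) = -0.0612; T[3,3] = 0.
  T[0,:] = [+0.0000  +0.4722  -0.4167  -0.3194  -0.3194]
  T[1,:] = [+0.1867  +0.0000  +0.4000  -0.4667  +0.4667]
  T[2,:] = [-0.4783  -0.3188  +0.0000  +0.3913  +0.3478]
  T[3,:] = [-0.5510  -0.1224  +0.7959  +0.0000  -0.0612]
  T[4,:] = [-0.6857  -0.0857  +0.4000  +0.3714  +0.0000]
eigenvalue magnitudes: 1.1416, 0.6254, 0.6254, 0.2819, 0.2723.
spectral radius ρ = 1.1416; 1.1416 > 1, so it fails to converge.

no, ρ = 1.1416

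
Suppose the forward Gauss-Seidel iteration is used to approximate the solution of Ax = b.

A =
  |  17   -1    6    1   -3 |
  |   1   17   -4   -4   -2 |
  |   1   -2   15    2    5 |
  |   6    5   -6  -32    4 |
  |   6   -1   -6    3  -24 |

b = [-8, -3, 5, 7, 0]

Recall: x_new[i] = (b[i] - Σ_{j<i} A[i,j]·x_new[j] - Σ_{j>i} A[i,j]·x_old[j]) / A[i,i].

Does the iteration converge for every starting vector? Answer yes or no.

Write A = D+L+U with D = diag(17, 17, 15, -32, -24).
T_GS = -(D+L)⁻¹U: row 0 first, T[0,2] = -(6)/(17) = -0.3529; later rows by forward substitution.
  T[0,:] = [+0.0000  +0.0588  -0.3529  -0.0588  +0.1765]
  T[1,:] = [+0.0000  -0.0035  +0.2561  +0.2388  +0.1073]
  T[2,:] = [+0.0000  -0.0044  +0.0577  -0.0976  -0.3308]
  T[3,:] = [+0.0000  +0.0113  -0.0370  +0.0446  +0.2369]
  T[4,:] = [+0.0000  +0.0174  -0.1179  +0.0053  +0.1520]
|λ(T)| sorted: 0.3361, 0.0708, 0.0571, 0.0425, 0.0000.
spectral radius ρ = 0.3361; 0.3361 < 1 ⇒ converges.

yes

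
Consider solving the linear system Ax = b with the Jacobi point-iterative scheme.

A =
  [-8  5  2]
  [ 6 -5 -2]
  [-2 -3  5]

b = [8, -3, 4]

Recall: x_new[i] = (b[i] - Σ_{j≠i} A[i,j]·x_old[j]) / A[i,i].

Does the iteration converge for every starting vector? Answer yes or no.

Diagonal D = diag(-8, -5, 5); L, U strict lower/upper.
T_J = -D⁻¹(L+U): T[2,0] = -(-2)/(5) = +0.4000; T[2,2] = 0.
  T[0,:] = [+0.0000 +0.6250 +0.2500]
  T[1,:] = [+1.2000 +0.0000 -0.4000]
  T[2,:] = [+0.4000 +0.6000 +0.0000]
eigenvalue magnitudes: 0.8398, 0.7046, 0.1352.
spectral radius ρ = 0.8398; 0.8398 < 1, so it converges for any x₀.

yes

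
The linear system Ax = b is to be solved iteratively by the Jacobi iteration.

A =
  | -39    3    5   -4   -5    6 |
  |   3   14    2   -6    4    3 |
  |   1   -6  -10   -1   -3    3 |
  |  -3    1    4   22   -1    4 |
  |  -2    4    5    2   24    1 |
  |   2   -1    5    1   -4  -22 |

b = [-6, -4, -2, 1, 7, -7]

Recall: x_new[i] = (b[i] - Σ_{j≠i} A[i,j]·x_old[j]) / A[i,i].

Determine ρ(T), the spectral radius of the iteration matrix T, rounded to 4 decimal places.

0.6279

Diagonal D = diag(-39, 14, -10, 22, 24, -22); L, U strict lower/upper.
Jacobi T = -D⁻¹(L+U): T[1,2] = -(2)/(14) = -0.1429; T[1,1] = 0.
  T[0,:] = [+0.0000 +0.0769 +0.1282 -0.1026 -0.1282 +0.1538]
  T[1,:] = [-0.2143 +0.0000 -0.1429 +0.4286 -0.2857 -0.2143]
  T[2,:] = [+0.1000 -0.6000 +0.0000 -0.1000 -0.3000 +0.3000]
  T[3,:] = [+0.1364 -0.0455 -0.1818 +0.0000 +0.0455 -0.1818]
  T[4,:] = [+0.0833 -0.1667 -0.2083 -0.0833 +0.0000 -0.0417]
  T[5,:] = [+0.0909 -0.0455 +0.2273 +0.0455 -0.1818 +0.0000]
|eigenvalues of T|: 0.6279, 0.4603, 0.2548, 0.2548, 0.1022, 0.0633.
ρ = 0.6279; 0.6279 < 1: convergent.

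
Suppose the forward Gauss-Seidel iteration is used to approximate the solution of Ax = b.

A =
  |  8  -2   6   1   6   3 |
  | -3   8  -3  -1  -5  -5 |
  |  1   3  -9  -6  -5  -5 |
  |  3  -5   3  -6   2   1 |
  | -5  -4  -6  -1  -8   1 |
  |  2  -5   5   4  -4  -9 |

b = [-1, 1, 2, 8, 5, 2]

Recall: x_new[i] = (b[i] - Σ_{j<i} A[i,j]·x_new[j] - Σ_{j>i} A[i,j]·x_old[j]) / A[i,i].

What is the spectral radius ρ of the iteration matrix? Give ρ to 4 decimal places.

1.3140

A = D + L + U where D = diag(8, 8, -9, -6, -8, -9).
Gauss-Seidel: T = -(D+L)⁻¹U, row 0 first, T[0,4] = -(6)/(8) = -0.7500; later rows by forward substitution.
  T[0,:] = [+0.0000 +0.2500 -0.7500 -0.1250 -0.7500 -0.3750]
  T[1,:] = [+0.0000 +0.0938 +0.0938 +0.0781 +0.3438 +0.4844]
  T[2,:] = [+0.0000 +0.0590 -0.0521 -0.6545 -0.5243 -0.4358]
  T[3,:] = [+0.0000 +0.0764 -0.4792 -0.4549 -0.5903 -0.6424]
  T[4,:] = [+0.0000 -0.2569 +0.5208 +0.5868 +0.7639 +0.5243]
  T[5,:] = [+0.0000 +0.1844 -0.6921 -0.8978 -1.2508 -1.1130]
moduli |λ_i(T)| = 1.3140, 0.3265, 0.3265, 0.0643, 0.0643, 0.0000.
spectral radius ρ = 1.3140; 1.3140 > 1: divergent.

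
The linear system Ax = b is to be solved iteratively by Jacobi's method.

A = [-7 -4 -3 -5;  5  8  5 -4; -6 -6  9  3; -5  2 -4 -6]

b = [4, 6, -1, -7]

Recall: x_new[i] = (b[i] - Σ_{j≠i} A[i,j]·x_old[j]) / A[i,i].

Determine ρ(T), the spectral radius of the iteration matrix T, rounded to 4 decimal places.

Diagonal D = diag(-7, 8, 9, -6); L, U strict lower/upper.
T_J = -D⁻¹(L+U): T[3,1] = -(2)/(-6) = +0.3333; T[3,3] = 0.
  T[0,:] = [+0.0000  -0.5714  -0.4286  -0.7143]
  T[1,:] = [-0.6250  +0.0000  -0.6250  +0.5000]
  T[2,:] = [+0.6667  +0.6667  +0.0000  -0.3333]
  T[3,:] = [-0.8333  +0.3333  -0.6667  +0.0000]
|λ(T)| sorted: 1.2593, 0.7420, 0.7420, 0.6238.
spectral radius ρ = 1.2593; 1.2593 > 1: divergent.

1.2593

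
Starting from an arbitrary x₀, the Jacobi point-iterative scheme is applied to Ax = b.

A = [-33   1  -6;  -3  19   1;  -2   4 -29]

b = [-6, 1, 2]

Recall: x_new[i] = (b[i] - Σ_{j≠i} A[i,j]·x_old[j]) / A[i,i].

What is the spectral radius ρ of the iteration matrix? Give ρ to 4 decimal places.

Write A = D+L+U with D = diag(-33, 19, -29).
Jacobi: T = -D⁻¹(L+U), T[0,1] = -(1)/(-33) = +0.0303; T[0,0] = 0.
  T[0,:] = [+0.0000 +0.0303 -0.1818]
  T[1,:] = [+0.1579 +0.0000 -0.0526]
  T[2,:] = [-0.0690 +0.1379 +0.0000]
eigenvalue magnitudes: 0.1780, 0.1471, 0.1471.
spectral radius ρ = 0.1780; 0.1780 < 1 ⇒ converges.

0.1780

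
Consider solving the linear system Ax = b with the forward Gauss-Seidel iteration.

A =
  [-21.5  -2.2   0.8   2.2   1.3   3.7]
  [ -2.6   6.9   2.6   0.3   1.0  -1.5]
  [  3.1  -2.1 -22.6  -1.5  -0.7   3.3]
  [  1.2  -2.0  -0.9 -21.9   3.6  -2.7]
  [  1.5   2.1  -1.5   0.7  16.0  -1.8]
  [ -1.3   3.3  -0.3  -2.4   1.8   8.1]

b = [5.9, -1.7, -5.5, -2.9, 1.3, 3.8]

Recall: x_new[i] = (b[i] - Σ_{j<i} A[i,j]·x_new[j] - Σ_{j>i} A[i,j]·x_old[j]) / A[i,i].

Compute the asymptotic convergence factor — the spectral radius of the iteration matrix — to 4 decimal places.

0.1998

A = D + L + U where D = diag(-21.5, 6.9, -22.6, -21.9, 16, 8.1).
Gauss-Seidel: T = -(D+L)⁻¹U, row 0 first, T[0,4] = -(1.3)/(-21.5) = +0.0605; later rows by forward substitution.
  T[0,:] = [+0.0000 -0.1023 +0.0372 +0.1023 +0.0605 +0.1721]
  T[1,:] = [+0.0000 -0.0386 -0.3628 -0.0049 -0.1221 +0.2822]
  T[2,:] = [+0.0000 -0.0105 +0.0388 -0.0519 -0.0113 +0.1434]
  T[3,:] = [+0.0000 -0.0017 +0.0336 +0.0082 +0.1793 -0.1455]
  T[4,:] = [+0.0000 +0.0137 +0.0463 -0.0142 +0.0015 +0.0791]
  T[5,:] = [+0.0000 -0.0046 +0.1549 +0.0221 +0.1119 -0.1428]
eigenvalue magnitudes: 0.1998, 0.1482, 0.0719, 0.0719, 0.0497, 0.0000.
ρ = 0.1998; 0.1998 < 1 ⇒ converges.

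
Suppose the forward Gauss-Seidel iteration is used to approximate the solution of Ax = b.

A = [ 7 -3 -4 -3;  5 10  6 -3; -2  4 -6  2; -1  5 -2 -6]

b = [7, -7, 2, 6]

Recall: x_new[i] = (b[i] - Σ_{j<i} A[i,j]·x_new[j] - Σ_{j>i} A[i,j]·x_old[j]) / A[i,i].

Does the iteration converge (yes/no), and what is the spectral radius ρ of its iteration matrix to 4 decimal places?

yes, ρ = 0.8892

Split A = D + L + U, D = diag(7, 10, -6, -6).
GS T = -(D+L)⁻¹U: row 0 first, T[0,3] = -(-3)/(7) = +0.4286; later rows by forward substitution.
  T[0,:] = [+0.0000  +0.4286  +0.5714  +0.4286]
  T[1,:] = [+0.0000  -0.2143  -0.8857  +0.0857]
  T[2,:] = [+0.0000  -0.2857  -0.7810  +0.2476]
  T[3,:] = [+0.0000  -0.1548  -0.5730  -0.0825]
|eigenvalues of T|: 0.8892, 0.2522, 0.0637, 0.0000.
spectral radius ρ = 0.8892; 0.8892 < 1, so it converges for any x₀.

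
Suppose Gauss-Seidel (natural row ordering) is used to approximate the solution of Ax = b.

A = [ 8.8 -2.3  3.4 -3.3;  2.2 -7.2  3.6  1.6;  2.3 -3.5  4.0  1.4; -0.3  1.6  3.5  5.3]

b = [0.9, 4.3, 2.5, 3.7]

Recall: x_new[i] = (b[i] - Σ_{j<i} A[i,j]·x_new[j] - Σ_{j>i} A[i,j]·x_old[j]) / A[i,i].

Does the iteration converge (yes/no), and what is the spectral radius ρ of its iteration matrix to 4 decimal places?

yes, ρ = 0.7483

Let D = diag(8.8, -7.2, 4, 5.3); L, U the strict triangles.
T_GS = -(D+L)⁻¹U: row 0 first, T[0,2] = -(3.4)/(8.8) = -0.3864; later rows by forward substitution.
  T[0,:] = [+0.0000  +0.2614  -0.3864  +0.3750]
  T[1,:] = [+0.0000  +0.0799  +0.3819  +0.3368]
  T[2,:] = [+0.0000  -0.0804  +0.5564  -0.2709]
  T[3,:] = [+0.0000  +0.0438  -0.5046  +0.0985]
|λ(T)| sorted: 0.7483, 0.0660, 0.0524, 0.0000.
ρ = 0.7483; 0.7483 < 1 ⇒ converges.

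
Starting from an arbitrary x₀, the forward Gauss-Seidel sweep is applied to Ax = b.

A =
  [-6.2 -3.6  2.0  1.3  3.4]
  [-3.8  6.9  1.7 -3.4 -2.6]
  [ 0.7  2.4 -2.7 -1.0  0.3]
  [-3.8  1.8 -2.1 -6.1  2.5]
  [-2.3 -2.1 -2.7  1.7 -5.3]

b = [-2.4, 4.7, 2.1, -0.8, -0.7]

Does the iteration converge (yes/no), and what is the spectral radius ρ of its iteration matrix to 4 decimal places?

Let D = diag(-6.2, 6.9, -2.7, -6.1, -5.3); L, U the strict triangles.
GS T = -(D+L)⁻¹U: row 0 first, T[0,1] = -(-3.6)/(-6.2) = -0.5806; later rows by forward substitution.
  T[0,:] = [+0.0000  -0.5806  +0.3226  +0.2097  +0.5484]
  T[1,:] = [+0.0000  -0.3198  -0.0687  +0.6082  +0.6788]
  T[2,:] = [+0.0000  -0.4348  +0.0225  +0.2246  +0.8567]
  T[3,:] = [+0.0000  +0.4170  -0.2290  -0.0285  -0.0264]
  T[4,:] = [+0.0000  +0.7339  -0.1977  -0.4556  -0.9518]
|roots of det(T-λI)|: 1.3839, 0.4186, 0.2462, 0.0661, 0.0000.
ρ(T) = max|λ| = 1.3839; 1.3839 > 1, so it fails to converge.

no, ρ = 1.3839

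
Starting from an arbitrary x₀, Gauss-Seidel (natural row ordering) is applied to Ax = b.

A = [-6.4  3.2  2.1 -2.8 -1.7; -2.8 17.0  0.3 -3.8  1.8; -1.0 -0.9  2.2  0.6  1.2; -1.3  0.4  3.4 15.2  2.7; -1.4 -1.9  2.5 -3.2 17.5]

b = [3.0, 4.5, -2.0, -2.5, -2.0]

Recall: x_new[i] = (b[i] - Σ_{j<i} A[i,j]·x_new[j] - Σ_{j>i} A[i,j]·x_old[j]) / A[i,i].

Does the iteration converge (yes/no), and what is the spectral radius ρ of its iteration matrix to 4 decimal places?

yes, ρ = 0.2243

Split A = D + L + U, D = diag(-6.4, 17, 2.2, 15.2, 17.5).
GS T = -(D+L)⁻¹U: row 0 first, T[0,3] = -(-2.8)/(-6.4) = -0.4375; later rows by forward substitution.
  T[0,:] = [+0.0000  +0.5000  +0.3281  -0.4375  -0.2656]
  T[1,:] = [+0.0000  +0.0824  +0.0364  +0.1515  -0.1496]
  T[2,:] = [+0.0000  +0.2610  +0.1640  -0.4096  -0.7274]
  T[3,:] = [+0.0000  -0.0178  -0.0096  +0.0502  -0.0337]
  T[4,:] = [+0.0000  +0.0084  +0.0050  +0.0491  +0.0603]
eigenvalue magnitudes: 0.2243, 0.0871, 0.0871, 0.0201, 0.0000.
ρ = 0.2243; 0.2243 < 1: convergent.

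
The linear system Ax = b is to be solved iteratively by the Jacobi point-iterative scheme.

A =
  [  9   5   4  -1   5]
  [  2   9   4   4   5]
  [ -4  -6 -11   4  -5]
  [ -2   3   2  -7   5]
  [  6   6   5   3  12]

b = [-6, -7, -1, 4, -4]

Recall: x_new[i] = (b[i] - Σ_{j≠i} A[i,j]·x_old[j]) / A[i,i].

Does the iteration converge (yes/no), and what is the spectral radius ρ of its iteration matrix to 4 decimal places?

A = D + L + U where D = diag(9, 9, -11, -7, 12).
Jacobi T = -D⁻¹(L+U): T[3,4] = -(5)/(-7) = +0.7143; T[3,3] = 0.
  T[0,:] = [+0.0000, -0.5556, -0.4444, +0.1111, -0.5556]
  T[1,:] = [-0.2222, +0.0000, -0.4444, -0.4444, -0.5556]
  T[2,:] = [-0.3636, -0.5455, +0.0000, +0.3636, -0.4545]
  T[3,:] = [-0.2857, +0.4286, +0.2857, +0.0000, +0.7143]
  T[4,:] = [-0.5000, -0.5000, -0.4167, -0.2500, +0.0000]
moduli |λ_i(T)| = 1.3160, 0.4951, 0.4286, 0.4286, 0.3627.
ρ(T) = max|λ| = 1.3160; 1.3160 > 1, so it fails to converge.

no, ρ = 1.3160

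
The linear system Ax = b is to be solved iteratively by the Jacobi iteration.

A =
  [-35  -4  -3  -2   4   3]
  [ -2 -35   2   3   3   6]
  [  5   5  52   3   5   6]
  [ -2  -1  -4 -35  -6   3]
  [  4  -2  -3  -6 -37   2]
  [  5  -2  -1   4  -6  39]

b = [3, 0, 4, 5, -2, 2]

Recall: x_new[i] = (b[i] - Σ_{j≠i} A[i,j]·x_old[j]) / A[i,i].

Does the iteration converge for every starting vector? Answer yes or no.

yes

Split A = D + L + U, D = diag(-35, -35, 52, -35, -37, 39).
T_J = -D⁻¹(L+U): T[2,1] = -(5)/(52) = -0.0962; T[2,2] = 0.
  T[0,:] = [+0.0000  -0.1143  -0.0857  -0.0571  +0.1143  +0.0857]
  T[1,:] = [-0.0571  +0.0000  +0.0571  +0.0857  +0.0857  +0.1714]
  T[2,:] = [-0.0962  -0.0962  +0.0000  -0.0577  -0.0962  -0.1154]
  T[3,:] = [-0.0571  -0.0286  -0.1143  +0.0000  -0.1714  +0.0857]
  T[4,:] = [+0.1081  -0.0541  -0.0811  -0.1622  +0.0000  +0.0541]
  T[5,:] = [-0.1282  +0.0513  +0.0256  -0.1026  +0.1538  +0.0000]
moduli |λ_i(T)| = 0.2497, 0.1888, 0.1822, 0.1822, 0.1494, 0.1494.
ρ = 0.2497; 0.2497 < 1: convergent.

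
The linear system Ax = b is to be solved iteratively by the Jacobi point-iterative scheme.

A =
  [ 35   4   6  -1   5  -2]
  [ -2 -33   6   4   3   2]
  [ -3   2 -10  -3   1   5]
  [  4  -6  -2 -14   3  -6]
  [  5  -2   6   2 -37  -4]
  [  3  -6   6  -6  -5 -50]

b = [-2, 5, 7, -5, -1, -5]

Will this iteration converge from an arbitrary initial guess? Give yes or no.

yes

Split A = D + L + U, D = diag(35, -33, -10, -14, -37, -50).
Jacobi T = -D⁻¹(L+U): T[0,2] = -(6)/(35) = -0.1714; T[0,0] = 0.
  T[0,:] = [+0.0000, -0.1143, -0.1714, +0.0286, -0.1429, +0.0571]
  T[1,:] = [-0.0606, +0.0000, +0.1818, +0.1212, +0.0909, +0.0606]
  T[2,:] = [-0.3000, +0.2000, +0.0000, -0.3000, +0.1000, +0.5000]
  T[3,:] = [+0.2857, -0.4286, -0.1429, +0.0000, +0.2143, -0.4286]
  T[4,:] = [+0.1351, -0.0541, +0.1622, +0.0541, +0.0000, -0.1081]
  T[5,:] = [+0.0600, -0.1200, +0.1200, -0.1200, -0.1000, +0.0000]
|eigenvalues of T|: 0.5593, 0.3972, 0.2144, 0.2144, 0.1450, 0.1450.
ρ = 0.5593; 0.5593 < 1, so it converges for any x₀.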